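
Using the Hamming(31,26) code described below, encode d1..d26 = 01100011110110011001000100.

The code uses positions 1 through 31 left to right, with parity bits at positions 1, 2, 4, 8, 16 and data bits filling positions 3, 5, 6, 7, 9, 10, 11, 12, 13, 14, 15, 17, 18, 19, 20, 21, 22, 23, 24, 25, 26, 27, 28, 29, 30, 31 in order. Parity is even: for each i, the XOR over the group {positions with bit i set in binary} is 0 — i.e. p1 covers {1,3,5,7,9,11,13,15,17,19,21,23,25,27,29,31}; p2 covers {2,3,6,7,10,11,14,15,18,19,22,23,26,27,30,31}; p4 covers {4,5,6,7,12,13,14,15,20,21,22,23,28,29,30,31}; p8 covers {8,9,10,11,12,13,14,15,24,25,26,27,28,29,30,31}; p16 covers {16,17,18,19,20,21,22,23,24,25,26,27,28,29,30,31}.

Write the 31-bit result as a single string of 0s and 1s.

Place data at non-parity positions: p1 p2 0 p4 1 1 0 p8 0 0 1 1 1 1 0 p16 1 1 0 0 1 1 0 0 1 0 0 0 1 0 0
p1 (pos 1,3,5,7,9,11,13,15,17,19,21,23,25,27,29,31): XOR of data positions = 0⊕1⊕0⊕0⊕1⊕1⊕0⊕1⊕0⊕1⊕0⊕1⊕0⊕1⊕0 = 1
p2 (pos 2,3,6,7,10,11,14,15,18,19,22,23,26,27,30,31): XOR of data positions = 0⊕1⊕0⊕0⊕1⊕1⊕0⊕1⊕0⊕1⊕0⊕0⊕0⊕0⊕0 = 1
p4 (pos 4,5,6,7,12,13,14,15,20,21,22,23,28,29,30,31): XOR of data positions = 1⊕1⊕0⊕1⊕1⊕1⊕0⊕0⊕1⊕1⊕0⊕0⊕1⊕0⊕0 = 0
p8 (pos 8,9,10,11,12,13,14,15,24,25,26,27,28,29,30,31): XOR of data positions = 0⊕0⊕1⊕1⊕1⊕1⊕0⊕0⊕1⊕0⊕0⊕0⊕1⊕0⊕0 = 0
p16 (pos 16,17,18,19,20,21,22,23,24,25,26,27,28,29,30,31): XOR of data positions = 1⊕1⊕0⊕0⊕1⊕1⊕0⊕0⊕1⊕0⊕0⊕0⊕1⊕0⊕0 = 0
Codeword: 1100110000111100110011001000100

1100110000111100110011001000100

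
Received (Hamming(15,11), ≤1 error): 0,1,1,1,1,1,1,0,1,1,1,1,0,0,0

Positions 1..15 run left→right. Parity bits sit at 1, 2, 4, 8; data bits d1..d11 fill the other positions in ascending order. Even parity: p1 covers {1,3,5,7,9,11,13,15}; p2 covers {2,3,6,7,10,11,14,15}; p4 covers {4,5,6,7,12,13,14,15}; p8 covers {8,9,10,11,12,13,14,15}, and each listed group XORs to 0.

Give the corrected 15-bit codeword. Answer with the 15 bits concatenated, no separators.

011101101111000

s1 (pos 1,3,5,7,9,11,13,15): 0⊕1⊕1⊕1⊕1⊕1⊕0⊕0 = 1
s2 (pos 2,3,6,7,10,11,14,15): 1⊕1⊕1⊕1⊕1⊕1⊕0⊕0 = 0
s4 (pos 4,5,6,7,12,13,14,15): 1⊕1⊕1⊕1⊕1⊕0⊕0⊕0 = 1
s8 (pos 8,9,10,11,12,13,14,15): 0⊕1⊕1⊕1⊕1⊕0⊕0⊕0 = 0
Syndrome s8…s1 = 0101 → error at position 5.
Flip position 5: 011111101111000 → 011101101111000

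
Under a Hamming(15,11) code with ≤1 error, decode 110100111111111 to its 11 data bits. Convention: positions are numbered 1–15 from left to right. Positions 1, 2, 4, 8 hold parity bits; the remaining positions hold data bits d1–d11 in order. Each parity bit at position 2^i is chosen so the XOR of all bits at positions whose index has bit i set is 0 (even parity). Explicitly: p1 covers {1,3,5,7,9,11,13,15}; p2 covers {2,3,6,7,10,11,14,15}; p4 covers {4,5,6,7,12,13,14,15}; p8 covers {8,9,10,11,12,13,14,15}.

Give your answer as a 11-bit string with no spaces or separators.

00011111111

s1 (pos 1,3,5,7,9,11,13,15): 1⊕0⊕0⊕1⊕1⊕1⊕1⊕1 = 0
s2 (pos 2,3,6,7,10,11,14,15): 1⊕0⊕0⊕1⊕1⊕1⊕1⊕1 = 0
s4 (pos 4,5,6,7,12,13,14,15): 1⊕0⊕0⊕1⊕1⊕1⊕1⊕1 = 0
s8 (pos 8,9,10,11,12,13,14,15): 1⊕1⊕1⊕1⊕1⊕1⊕1⊕1 = 0
Syndrome s8…s1 = 0000 → no error.
Read data bits from positions 3,5,6,7,9,10,11,12,13,14,15: 00011111111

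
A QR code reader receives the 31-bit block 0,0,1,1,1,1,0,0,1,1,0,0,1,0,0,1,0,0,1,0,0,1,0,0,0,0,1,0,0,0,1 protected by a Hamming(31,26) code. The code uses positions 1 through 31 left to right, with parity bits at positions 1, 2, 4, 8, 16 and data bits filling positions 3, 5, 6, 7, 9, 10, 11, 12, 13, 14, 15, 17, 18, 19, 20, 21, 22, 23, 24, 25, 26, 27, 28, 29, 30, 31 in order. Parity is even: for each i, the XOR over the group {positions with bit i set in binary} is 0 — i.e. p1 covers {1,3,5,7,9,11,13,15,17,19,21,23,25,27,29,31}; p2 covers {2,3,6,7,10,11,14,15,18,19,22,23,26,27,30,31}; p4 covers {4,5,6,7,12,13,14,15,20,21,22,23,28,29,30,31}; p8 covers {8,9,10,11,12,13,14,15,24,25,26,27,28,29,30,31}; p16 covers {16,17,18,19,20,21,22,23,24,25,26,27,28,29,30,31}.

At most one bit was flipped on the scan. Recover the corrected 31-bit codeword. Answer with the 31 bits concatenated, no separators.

s1 (pos 1,3,5,7,9,11,13,15,17,19,21,23,25,27,29,31): 0⊕1⊕1⊕0⊕1⊕0⊕1⊕0⊕0⊕1⊕0⊕0⊕0⊕1⊕0⊕1 = 1
s2 (pos 2,3,6,7,10,11,14,15,18,19,22,23,26,27,30,31): 0⊕1⊕1⊕0⊕1⊕0⊕0⊕0⊕0⊕1⊕1⊕0⊕0⊕1⊕0⊕1 = 1
s4 (pos 4,5,6,7,12,13,14,15,20,21,22,23,28,29,30,31): 1⊕1⊕1⊕0⊕0⊕1⊕0⊕0⊕0⊕0⊕1⊕0⊕0⊕0⊕0⊕1 = 0
s8 (pos 8,9,10,11,12,13,14,15,24,25,26,27,28,29,30,31): 0⊕1⊕1⊕0⊕0⊕1⊕0⊕0⊕0⊕0⊕0⊕1⊕0⊕0⊕0⊕1 = 1
s16 (pos 16,17,18,19,20,21,22,23,24,25,26,27,28,29,30,31): 1⊕0⊕0⊕1⊕0⊕0⊕1⊕0⊕0⊕0⊕0⊕1⊕0⊕0⊕0⊕1 = 1
Syndrome s16…s1 = 11011 → error at position 27.
Flip position 27: 0011110011001001001001000010001 → 0011110011001001001001000000001

0011110011001001001001000000001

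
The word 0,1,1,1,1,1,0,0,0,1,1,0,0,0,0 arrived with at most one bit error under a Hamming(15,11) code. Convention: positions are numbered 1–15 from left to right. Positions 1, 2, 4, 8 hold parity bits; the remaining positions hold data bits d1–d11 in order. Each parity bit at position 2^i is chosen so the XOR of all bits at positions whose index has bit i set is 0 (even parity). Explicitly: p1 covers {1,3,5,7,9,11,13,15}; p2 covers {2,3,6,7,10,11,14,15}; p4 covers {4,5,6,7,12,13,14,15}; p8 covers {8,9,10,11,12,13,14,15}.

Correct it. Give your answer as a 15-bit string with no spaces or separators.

011111100110000

s1 (pos 1,3,5,7,9,11,13,15): 0⊕1⊕1⊕0⊕0⊕1⊕0⊕0 = 1
s2 (pos 2,3,6,7,10,11,14,15): 1⊕1⊕1⊕0⊕1⊕1⊕0⊕0 = 1
s4 (pos 4,5,6,7,12,13,14,15): 1⊕1⊕1⊕0⊕0⊕0⊕0⊕0 = 1
s8 (pos 8,9,10,11,12,13,14,15): 0⊕0⊕1⊕1⊕0⊕0⊕0⊕0 = 0
Syndrome s8…s1 = 0111 → error at position 7.
Flip position 7: 011111000110000 → 011111100110000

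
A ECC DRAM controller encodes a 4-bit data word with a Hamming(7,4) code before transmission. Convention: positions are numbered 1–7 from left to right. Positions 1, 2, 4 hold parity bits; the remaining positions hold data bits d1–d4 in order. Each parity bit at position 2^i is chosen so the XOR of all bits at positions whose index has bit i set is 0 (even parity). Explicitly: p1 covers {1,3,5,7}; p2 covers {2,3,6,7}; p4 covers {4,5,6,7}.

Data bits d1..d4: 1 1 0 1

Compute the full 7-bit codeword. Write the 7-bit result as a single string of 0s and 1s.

Place data at non-parity positions: p1 p2 1 p4 1 0 1
p1 (pos 1,3,5,7): XOR of data positions = 1⊕1⊕1 = 1
p2 (pos 2,3,6,7): XOR of data positions = 1⊕0⊕1 = 0
p4 (pos 4,5,6,7): XOR of data positions = 1⊕0⊕1 = 0
Codeword: 1010101

1010101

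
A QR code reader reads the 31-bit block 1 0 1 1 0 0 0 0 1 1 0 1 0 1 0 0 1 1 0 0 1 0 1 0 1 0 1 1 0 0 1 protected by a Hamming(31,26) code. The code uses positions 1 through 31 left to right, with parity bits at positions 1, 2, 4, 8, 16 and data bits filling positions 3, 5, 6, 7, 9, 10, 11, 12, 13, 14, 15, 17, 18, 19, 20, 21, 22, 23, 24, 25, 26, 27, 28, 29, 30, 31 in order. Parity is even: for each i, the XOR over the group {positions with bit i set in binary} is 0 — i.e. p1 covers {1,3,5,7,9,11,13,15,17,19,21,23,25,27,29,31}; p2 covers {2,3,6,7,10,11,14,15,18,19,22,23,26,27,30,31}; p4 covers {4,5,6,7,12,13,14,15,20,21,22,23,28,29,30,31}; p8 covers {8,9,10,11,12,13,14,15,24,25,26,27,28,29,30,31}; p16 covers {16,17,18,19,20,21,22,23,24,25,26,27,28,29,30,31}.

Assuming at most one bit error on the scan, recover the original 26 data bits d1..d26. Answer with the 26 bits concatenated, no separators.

s1 (pos 1,3,5,7,9,11,13,15,17,19,21,23,25,27,29,31): 1⊕1⊕0⊕0⊕1⊕0⊕0⊕0⊕1⊕0⊕1⊕1⊕1⊕1⊕0⊕1 = 1
s2 (pos 2,3,6,7,10,11,14,15,18,19,22,23,26,27,30,31): 0⊕1⊕0⊕0⊕1⊕0⊕1⊕0⊕1⊕0⊕0⊕1⊕0⊕1⊕0⊕1 = 1
s4 (pos 4,5,6,7,12,13,14,15,20,21,22,23,28,29,30,31): 1⊕0⊕0⊕0⊕1⊕0⊕1⊕0⊕0⊕1⊕0⊕1⊕1⊕0⊕0⊕1 = 1
s8 (pos 8,9,10,11,12,13,14,15,24,25,26,27,28,29,30,31): 0⊕1⊕1⊕0⊕1⊕0⊕1⊕0⊕0⊕1⊕0⊕1⊕1⊕0⊕0⊕1 = 0
s16 (pos 16,17,18,19,20,21,22,23,24,25,26,27,28,29,30,31): 0⊕1⊕1⊕0⊕0⊕1⊕0⊕1⊕0⊕1⊕0⊕1⊕1⊕0⊕0⊕1 = 0
Syndrome s16…s1 = 00111 → error at position 7.
Flip position 7: 1011000011010100110010101011001 → 1011001011010100110010101011001
Read data bits from positions 3,5,6,7,9,10,11,12,13,14,15,17,18,19,20,21,22,23,24,25,26,27,28,29,30,31: 10011101010110010101011001

10011101010110010101011001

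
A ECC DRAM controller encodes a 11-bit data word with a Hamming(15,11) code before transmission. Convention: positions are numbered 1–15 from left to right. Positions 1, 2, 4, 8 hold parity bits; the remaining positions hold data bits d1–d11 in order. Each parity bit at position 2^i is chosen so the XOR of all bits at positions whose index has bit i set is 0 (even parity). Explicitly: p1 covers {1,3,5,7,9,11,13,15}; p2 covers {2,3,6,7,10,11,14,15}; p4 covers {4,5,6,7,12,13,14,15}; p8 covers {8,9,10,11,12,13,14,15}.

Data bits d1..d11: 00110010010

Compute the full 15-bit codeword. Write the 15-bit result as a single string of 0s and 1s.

Place data at non-parity positions: p1 p2 0 p4 0 1 1 p8 0 0 1 0 0 1 0
p1 (pos 1,3,5,7,9,11,13,15): XOR of data positions = 0⊕0⊕1⊕0⊕1⊕0⊕0 = 0
p2 (pos 2,3,6,7,10,11,14,15): XOR of data positions = 0⊕1⊕1⊕0⊕1⊕1⊕0 = 0
p4 (pos 4,5,6,7,12,13,14,15): XOR of data positions = 0⊕1⊕1⊕0⊕0⊕1⊕0 = 1
p8 (pos 8,9,10,11,12,13,14,15): XOR of data positions = 0⊕0⊕1⊕0⊕0⊕1⊕0 = 0
Codeword: 000101100010010

000101100010010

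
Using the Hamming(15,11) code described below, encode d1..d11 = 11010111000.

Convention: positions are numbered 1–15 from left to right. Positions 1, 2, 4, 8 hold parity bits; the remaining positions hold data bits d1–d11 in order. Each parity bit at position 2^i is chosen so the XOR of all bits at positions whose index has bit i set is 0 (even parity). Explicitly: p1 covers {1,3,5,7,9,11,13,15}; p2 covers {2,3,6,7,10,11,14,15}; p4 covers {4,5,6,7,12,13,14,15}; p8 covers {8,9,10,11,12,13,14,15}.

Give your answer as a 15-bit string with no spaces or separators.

Place data at non-parity positions: p1 p2 1 p4 1 0 1 p8 0 1 1 1 0 0 0
p1 (pos 1,3,5,7,9,11,13,15): XOR of data positions = 1⊕1⊕1⊕0⊕1⊕0⊕0 = 0
p2 (pos 2,3,6,7,10,11,14,15): XOR of data positions = 1⊕0⊕1⊕1⊕1⊕0⊕0 = 0
p4 (pos 4,5,6,7,12,13,14,15): XOR of data positions = 1⊕0⊕1⊕1⊕0⊕0⊕0 = 1
p8 (pos 8,9,10,11,12,13,14,15): XOR of data positions = 0⊕1⊕1⊕1⊕0⊕0⊕0 = 1
Codeword: 001110110111000

001110110111000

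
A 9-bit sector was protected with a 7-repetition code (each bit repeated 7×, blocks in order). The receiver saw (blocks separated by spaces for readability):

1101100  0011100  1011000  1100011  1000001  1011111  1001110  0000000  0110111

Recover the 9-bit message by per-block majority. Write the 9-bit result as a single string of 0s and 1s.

Block 1 (1101100): 4 ones → 1
Block 2 (0011100): 3 ones → 0
Block 3 (1011000): 3 ones → 0
Block 4 (1100011): 4 ones → 1
Block 5 (1000001): 2 ones → 0
Block 6 (1011111): 6 ones → 1
Block 7 (1001110): 4 ones → 1
Block 8 (0000000): 0 ones → 0
Block 9 (0110111): 5 ones → 1

100101101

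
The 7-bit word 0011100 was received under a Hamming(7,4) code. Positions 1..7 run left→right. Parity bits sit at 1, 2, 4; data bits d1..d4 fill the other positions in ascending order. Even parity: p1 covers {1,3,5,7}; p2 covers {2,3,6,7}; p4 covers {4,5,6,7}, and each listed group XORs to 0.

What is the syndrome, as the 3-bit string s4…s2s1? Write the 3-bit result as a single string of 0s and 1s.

010

s1 (pos 1,3,5,7): 0⊕1⊕1⊕0 = 0
s2 (pos 2,3,6,7): 0⊕1⊕0⊕0 = 1
s4 (pos 4,5,6,7): 1⊕1⊕0⊕0 = 0
Syndrome s4…s1 = 010 → error at position 2.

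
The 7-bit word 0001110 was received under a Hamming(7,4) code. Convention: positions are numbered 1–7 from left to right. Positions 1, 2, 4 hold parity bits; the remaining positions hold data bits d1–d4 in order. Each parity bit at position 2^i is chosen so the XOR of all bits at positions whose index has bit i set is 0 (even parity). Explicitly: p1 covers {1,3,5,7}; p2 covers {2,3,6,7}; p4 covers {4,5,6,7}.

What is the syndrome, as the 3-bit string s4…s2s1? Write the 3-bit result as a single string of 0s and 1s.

111

s1 (pos 1,3,5,7): 0⊕0⊕1⊕0 = 1
s2 (pos 2,3,6,7): 0⊕0⊕1⊕0 = 1
s4 (pos 4,5,6,7): 1⊕1⊕1⊕0 = 1
Syndrome s4…s1 = 111 → error at position 7.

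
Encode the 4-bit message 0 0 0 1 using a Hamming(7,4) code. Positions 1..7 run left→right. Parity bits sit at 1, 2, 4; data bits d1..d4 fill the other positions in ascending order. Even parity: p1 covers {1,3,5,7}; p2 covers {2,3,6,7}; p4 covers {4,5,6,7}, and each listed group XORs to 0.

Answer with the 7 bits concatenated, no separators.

Place data at non-parity positions: p1 p2 0 p4 0 0 1
p1 (pos 1,3,5,7): XOR of data positions = 0⊕0⊕1 = 1
p2 (pos 2,3,6,7): XOR of data positions = 0⊕0⊕1 = 1
p4 (pos 4,5,6,7): XOR of data positions = 0⊕0⊕1 = 1
Codeword: 1101001

1101001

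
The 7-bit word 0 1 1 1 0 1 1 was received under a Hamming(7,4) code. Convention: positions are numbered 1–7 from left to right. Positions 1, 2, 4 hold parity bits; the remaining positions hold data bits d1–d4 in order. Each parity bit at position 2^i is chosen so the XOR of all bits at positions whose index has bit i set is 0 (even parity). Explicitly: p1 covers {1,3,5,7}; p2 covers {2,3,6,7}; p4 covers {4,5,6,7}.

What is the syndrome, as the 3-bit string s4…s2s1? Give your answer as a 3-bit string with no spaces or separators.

100

s1 (pos 1,3,5,7): 0⊕1⊕0⊕1 = 0
s2 (pos 2,3,6,7): 1⊕1⊕1⊕1 = 0
s4 (pos 4,5,6,7): 1⊕0⊕1⊕1 = 1
Syndrome s4…s1 = 100 → error at position 4.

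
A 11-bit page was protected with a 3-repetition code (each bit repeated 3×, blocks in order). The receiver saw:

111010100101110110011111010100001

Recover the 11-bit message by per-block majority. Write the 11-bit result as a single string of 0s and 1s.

10011111000

Block 1 (111): 3 ones → 1
Block 2 (010): 1 one → 0
Block 3 (100): 1 one → 0
Block 4 (101): 2 ones → 1
Block 5 (110): 2 ones → 1
Block 6 (110): 2 ones → 1
Block 7 (011): 2 ones → 1
Block 8 (111): 3 ones → 1
Block 9 (010): 1 one → 0
Block 10 (100): 1 one → 0
Block 11 (001): 1 one → 0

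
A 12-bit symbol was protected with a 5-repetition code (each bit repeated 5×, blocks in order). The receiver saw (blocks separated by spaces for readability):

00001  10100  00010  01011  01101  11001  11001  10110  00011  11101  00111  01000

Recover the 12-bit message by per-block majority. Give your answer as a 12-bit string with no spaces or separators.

Block 1 (00001): 1 one → 0
Block 2 (10100): 2 ones → 0
Block 3 (00010): 1 one → 0
Block 4 (01011): 3 ones → 1
Block 5 (01101): 3 ones → 1
Block 6 (11001): 3 ones → 1
Block 7 (11001): 3 ones → 1
Block 8 (10110): 3 ones → 1
Block 9 (00011): 2 ones → 0
Block 10 (11101): 4 ones → 1
Block 11 (00111): 3 ones → 1
Block 12 (01000): 1 one → 0

000111110110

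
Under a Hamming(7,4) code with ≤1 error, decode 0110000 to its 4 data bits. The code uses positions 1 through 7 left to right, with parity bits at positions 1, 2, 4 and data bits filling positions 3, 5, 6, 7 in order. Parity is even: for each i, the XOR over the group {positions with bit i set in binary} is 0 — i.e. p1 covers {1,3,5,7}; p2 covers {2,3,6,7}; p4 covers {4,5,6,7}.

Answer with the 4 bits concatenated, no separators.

1000

s1 (pos 1,3,5,7): 0⊕1⊕0⊕0 = 1
s2 (pos 2,3,6,7): 1⊕1⊕0⊕0 = 0
s4 (pos 4,5,6,7): 0⊕0⊕0⊕0 = 0
Syndrome s4…s1 = 001 → error at position 1.
Flip position 1: 0110000 → 1110000
Read data bits from positions 3,5,6,7: 1000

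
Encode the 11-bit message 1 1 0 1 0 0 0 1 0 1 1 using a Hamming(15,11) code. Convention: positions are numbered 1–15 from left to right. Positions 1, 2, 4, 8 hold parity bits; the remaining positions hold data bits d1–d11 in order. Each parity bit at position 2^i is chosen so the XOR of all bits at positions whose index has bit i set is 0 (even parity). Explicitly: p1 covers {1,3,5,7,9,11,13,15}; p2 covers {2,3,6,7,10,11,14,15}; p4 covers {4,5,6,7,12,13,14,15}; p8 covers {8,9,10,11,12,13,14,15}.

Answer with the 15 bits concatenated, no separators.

Place data at non-parity positions: p1 p2 1 p4 1 0 1 p8 0 0 0 1 0 1 1
p1 (pos 1,3,5,7,9,11,13,15): XOR of data positions = 1⊕1⊕1⊕0⊕0⊕0⊕1 = 0
p2 (pos 2,3,6,7,10,11,14,15): XOR of data positions = 1⊕0⊕1⊕0⊕0⊕1⊕1 = 0
p4 (pos 4,5,6,7,12,13,14,15): XOR of data positions = 1⊕0⊕1⊕1⊕0⊕1⊕1 = 1
p8 (pos 8,9,10,11,12,13,14,15): XOR of data positions = 0⊕0⊕0⊕1⊕0⊕1⊕1 = 1
Codeword: 001110110001011

001110110001011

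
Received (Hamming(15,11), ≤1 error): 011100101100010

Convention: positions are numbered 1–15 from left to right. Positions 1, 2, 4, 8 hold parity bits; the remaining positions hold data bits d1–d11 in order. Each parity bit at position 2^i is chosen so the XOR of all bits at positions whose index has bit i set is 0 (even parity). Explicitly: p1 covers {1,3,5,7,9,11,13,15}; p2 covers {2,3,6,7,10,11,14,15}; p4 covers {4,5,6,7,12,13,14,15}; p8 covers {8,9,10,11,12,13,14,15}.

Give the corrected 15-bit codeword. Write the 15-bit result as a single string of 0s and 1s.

s1 (pos 1,3,5,7,9,11,13,15): 0⊕1⊕0⊕1⊕1⊕0⊕0⊕0 = 1
s2 (pos 2,3,6,7,10,11,14,15): 1⊕1⊕0⊕1⊕1⊕0⊕1⊕0 = 1
s4 (pos 4,5,6,7,12,13,14,15): 1⊕0⊕0⊕1⊕0⊕0⊕1⊕0 = 1
s8 (pos 8,9,10,11,12,13,14,15): 0⊕1⊕1⊕0⊕0⊕0⊕1⊕0 = 1
Syndrome s8…s1 = 1111 → error at position 15.
Flip position 15: 011100101100010 → 011100101100011

011100101100011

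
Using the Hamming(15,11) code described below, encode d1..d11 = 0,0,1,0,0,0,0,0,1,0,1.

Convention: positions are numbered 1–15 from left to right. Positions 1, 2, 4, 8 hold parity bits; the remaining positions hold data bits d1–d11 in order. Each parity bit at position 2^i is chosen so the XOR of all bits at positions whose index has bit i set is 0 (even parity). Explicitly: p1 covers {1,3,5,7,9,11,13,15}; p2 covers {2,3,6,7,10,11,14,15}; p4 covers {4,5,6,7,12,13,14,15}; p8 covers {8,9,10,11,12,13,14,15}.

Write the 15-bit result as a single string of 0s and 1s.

000101000000101

Place data at non-parity positions: p1 p2 0 p4 0 1 0 p8 0 0 0 0 1 0 1
p1 (pos 1,3,5,7,9,11,13,15): XOR of data positions = 0⊕0⊕0⊕0⊕0⊕1⊕1 = 0
p2 (pos 2,3,6,7,10,11,14,15): XOR of data positions = 0⊕1⊕0⊕0⊕0⊕0⊕1 = 0
p4 (pos 4,5,6,7,12,13,14,15): XOR of data positions = 0⊕1⊕0⊕0⊕1⊕0⊕1 = 1
p8 (pos 8,9,10,11,12,13,14,15): XOR of data positions = 0⊕0⊕0⊕0⊕1⊕0⊕1 = 0
Codeword: 000101000000101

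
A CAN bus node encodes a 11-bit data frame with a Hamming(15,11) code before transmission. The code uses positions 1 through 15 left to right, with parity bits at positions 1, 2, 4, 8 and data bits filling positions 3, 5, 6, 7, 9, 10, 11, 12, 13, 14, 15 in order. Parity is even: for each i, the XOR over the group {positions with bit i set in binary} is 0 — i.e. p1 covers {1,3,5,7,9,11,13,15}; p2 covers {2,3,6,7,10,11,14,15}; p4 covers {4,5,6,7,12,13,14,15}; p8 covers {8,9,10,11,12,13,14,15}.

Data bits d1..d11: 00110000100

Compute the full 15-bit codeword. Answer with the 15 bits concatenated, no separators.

000101110000100

Place data at non-parity positions: p1 p2 0 p4 0 1 1 p8 0 0 0 0 1 0 0
p1 (pos 1,3,5,7,9,11,13,15): XOR of data positions = 0⊕0⊕1⊕0⊕0⊕1⊕0 = 0
p2 (pos 2,3,6,7,10,11,14,15): XOR of data positions = 0⊕1⊕1⊕0⊕0⊕0⊕0 = 0
p4 (pos 4,5,6,7,12,13,14,15): XOR of data positions = 0⊕1⊕1⊕0⊕1⊕0⊕0 = 1
p8 (pos 8,9,10,11,12,13,14,15): XOR of data positions = 0⊕0⊕0⊕0⊕1⊕0⊕0 = 1
Codeword: 000101110000100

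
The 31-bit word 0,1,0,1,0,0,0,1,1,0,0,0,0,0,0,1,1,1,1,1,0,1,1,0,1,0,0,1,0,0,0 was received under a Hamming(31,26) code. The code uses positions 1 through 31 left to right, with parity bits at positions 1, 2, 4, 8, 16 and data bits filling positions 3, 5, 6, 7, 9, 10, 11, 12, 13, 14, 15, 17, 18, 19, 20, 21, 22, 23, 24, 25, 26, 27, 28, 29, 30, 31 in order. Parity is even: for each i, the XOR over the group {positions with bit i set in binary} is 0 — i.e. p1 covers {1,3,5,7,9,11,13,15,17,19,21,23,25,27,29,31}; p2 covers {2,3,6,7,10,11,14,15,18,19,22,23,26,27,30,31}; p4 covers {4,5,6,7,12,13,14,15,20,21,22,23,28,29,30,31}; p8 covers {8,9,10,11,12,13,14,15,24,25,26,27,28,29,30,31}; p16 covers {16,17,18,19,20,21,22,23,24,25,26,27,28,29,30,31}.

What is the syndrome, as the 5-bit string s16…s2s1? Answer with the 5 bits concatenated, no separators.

10111

s1 (pos 1,3,5,7,9,11,13,15,17,19,21,23,25,27,29,31): 0⊕0⊕0⊕0⊕1⊕0⊕0⊕0⊕1⊕1⊕0⊕1⊕1⊕0⊕0⊕0 = 1
s2 (pos 2,3,6,7,10,11,14,15,18,19,22,23,26,27,30,31): 1⊕0⊕0⊕0⊕0⊕0⊕0⊕0⊕1⊕1⊕1⊕1⊕0⊕0⊕0⊕0 = 1
s4 (pos 4,5,6,7,12,13,14,15,20,21,22,23,28,29,30,31): 1⊕0⊕0⊕0⊕0⊕0⊕0⊕0⊕1⊕0⊕1⊕1⊕1⊕0⊕0⊕0 = 1
s8 (pos 8,9,10,11,12,13,14,15,24,25,26,27,28,29,30,31): 1⊕1⊕0⊕0⊕0⊕0⊕0⊕0⊕0⊕1⊕0⊕0⊕1⊕0⊕0⊕0 = 0
s16 (pos 16,17,18,19,20,21,22,23,24,25,26,27,28,29,30,31): 1⊕1⊕1⊕1⊕1⊕0⊕1⊕1⊕0⊕1⊕0⊕0⊕1⊕0⊕0⊕0 = 1
Syndrome s16…s1 = 10111 → error at position 23.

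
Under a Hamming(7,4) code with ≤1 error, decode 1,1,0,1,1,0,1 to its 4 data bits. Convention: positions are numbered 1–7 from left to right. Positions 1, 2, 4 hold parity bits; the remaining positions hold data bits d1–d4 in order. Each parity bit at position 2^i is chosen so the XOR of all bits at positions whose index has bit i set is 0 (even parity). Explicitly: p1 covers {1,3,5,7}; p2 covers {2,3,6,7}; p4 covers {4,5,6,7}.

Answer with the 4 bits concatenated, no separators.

s1 (pos 1,3,5,7): 1⊕0⊕1⊕1 = 1
s2 (pos 2,3,6,7): 1⊕0⊕0⊕1 = 0
s4 (pos 4,5,6,7): 1⊕1⊕0⊕1 = 1
Syndrome s4…s1 = 101 → error at position 5.
Flip position 5: 1101101 → 1101001
Read data bits from positions 3,5,6,7: 0001

0001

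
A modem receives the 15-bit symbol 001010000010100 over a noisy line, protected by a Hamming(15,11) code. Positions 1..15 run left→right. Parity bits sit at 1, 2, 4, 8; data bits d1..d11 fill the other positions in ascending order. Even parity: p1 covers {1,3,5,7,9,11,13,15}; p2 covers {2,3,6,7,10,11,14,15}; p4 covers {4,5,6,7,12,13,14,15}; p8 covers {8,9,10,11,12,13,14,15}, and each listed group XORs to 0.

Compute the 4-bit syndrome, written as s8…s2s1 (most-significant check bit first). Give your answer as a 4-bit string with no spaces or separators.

0000

s1 (pos 1,3,5,7,9,11,13,15): 0⊕1⊕1⊕0⊕0⊕1⊕1⊕0 = 0
s2 (pos 2,3,6,7,10,11,14,15): 0⊕1⊕0⊕0⊕0⊕1⊕0⊕0 = 0
s4 (pos 4,5,6,7,12,13,14,15): 0⊕1⊕0⊕0⊕0⊕1⊕0⊕0 = 0
s8 (pos 8,9,10,11,12,13,14,15): 0⊕0⊕0⊕1⊕0⊕1⊕0⊕0 = 0
Syndrome s8…s1 = 0000 → no error.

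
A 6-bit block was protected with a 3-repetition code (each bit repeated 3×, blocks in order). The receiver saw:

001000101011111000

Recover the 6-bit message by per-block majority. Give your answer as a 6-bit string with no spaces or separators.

001110

Block 1 (001): 1 one → 0
Block 2 (000): 0 ones → 0
Block 3 (101): 2 ones → 1
Block 4 (011): 2 ones → 1
Block 5 (111): 3 ones → 1
Block 6 (000): 0 ones → 0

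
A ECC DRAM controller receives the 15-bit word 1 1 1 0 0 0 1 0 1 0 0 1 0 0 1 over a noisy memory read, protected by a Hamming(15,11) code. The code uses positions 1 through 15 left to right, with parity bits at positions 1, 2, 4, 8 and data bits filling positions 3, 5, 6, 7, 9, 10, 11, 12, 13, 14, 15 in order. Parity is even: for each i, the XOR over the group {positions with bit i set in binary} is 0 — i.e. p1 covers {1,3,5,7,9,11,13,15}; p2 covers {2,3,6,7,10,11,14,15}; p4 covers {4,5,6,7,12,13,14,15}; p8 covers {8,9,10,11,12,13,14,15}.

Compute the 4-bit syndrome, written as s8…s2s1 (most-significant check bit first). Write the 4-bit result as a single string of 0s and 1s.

1101

s1 (pos 1,3,5,7,9,11,13,15): 1⊕1⊕0⊕1⊕1⊕0⊕0⊕1 = 1
s2 (pos 2,3,6,7,10,11,14,15): 1⊕1⊕0⊕1⊕0⊕0⊕0⊕1 = 0
s4 (pos 4,5,6,7,12,13,14,15): 0⊕0⊕0⊕1⊕1⊕0⊕0⊕1 = 1
s8 (pos 8,9,10,11,12,13,14,15): 0⊕1⊕0⊕0⊕1⊕0⊕0⊕1 = 1
Syndrome s8…s1 = 1101 → error at position 13.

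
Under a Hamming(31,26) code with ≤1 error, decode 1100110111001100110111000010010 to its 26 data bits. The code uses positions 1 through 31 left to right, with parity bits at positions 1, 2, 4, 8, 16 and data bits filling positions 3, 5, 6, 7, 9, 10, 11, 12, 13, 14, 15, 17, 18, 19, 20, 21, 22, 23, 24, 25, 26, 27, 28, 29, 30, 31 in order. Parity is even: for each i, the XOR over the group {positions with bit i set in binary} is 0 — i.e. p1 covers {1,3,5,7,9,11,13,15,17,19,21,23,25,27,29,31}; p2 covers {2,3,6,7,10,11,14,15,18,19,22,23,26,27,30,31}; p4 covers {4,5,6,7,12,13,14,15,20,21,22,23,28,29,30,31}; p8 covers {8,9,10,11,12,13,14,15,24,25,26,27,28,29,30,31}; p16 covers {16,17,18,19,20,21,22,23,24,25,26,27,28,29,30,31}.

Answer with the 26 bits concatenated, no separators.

s1 (pos 1,3,5,7,9,11,13,15,17,19,21,23,25,27,29,31): 1⊕0⊕1⊕0⊕1⊕0⊕1⊕0⊕1⊕0⊕1⊕0⊕0⊕1⊕0⊕0 = 1
s2 (pos 2,3,6,7,10,11,14,15,18,19,22,23,26,27,30,31): 1⊕0⊕1⊕0⊕1⊕0⊕1⊕0⊕1⊕0⊕1⊕0⊕0⊕1⊕1⊕0 = 0
s4 (pos 4,5,6,7,12,13,14,15,20,21,22,23,28,29,30,31): 0⊕1⊕1⊕0⊕0⊕1⊕1⊕0⊕1⊕1⊕1⊕0⊕0⊕0⊕1⊕0 = 0
s8 (pos 8,9,10,11,12,13,14,15,24,25,26,27,28,29,30,31): 1⊕1⊕1⊕0⊕0⊕1⊕1⊕0⊕0⊕0⊕0⊕1⊕0⊕0⊕1⊕0 = 1
s16 (pos 16,17,18,19,20,21,22,23,24,25,26,27,28,29,30,31): 0⊕1⊕1⊕0⊕1⊕1⊕1⊕0⊕0⊕0⊕0⊕1⊕0⊕0⊕1⊕0 = 1
Syndrome s16…s1 = 11001 → error at position 25.
Flip position 25: 1100110111001100110111000010010 → 1100110111001100110111001010010
Read data bits from positions 3,5,6,7,9,10,11,12,13,14,15,17,18,19,20,21,22,23,24,25,26,27,28,29,30,31: 01101100110110111001010010

01101100110110111001010010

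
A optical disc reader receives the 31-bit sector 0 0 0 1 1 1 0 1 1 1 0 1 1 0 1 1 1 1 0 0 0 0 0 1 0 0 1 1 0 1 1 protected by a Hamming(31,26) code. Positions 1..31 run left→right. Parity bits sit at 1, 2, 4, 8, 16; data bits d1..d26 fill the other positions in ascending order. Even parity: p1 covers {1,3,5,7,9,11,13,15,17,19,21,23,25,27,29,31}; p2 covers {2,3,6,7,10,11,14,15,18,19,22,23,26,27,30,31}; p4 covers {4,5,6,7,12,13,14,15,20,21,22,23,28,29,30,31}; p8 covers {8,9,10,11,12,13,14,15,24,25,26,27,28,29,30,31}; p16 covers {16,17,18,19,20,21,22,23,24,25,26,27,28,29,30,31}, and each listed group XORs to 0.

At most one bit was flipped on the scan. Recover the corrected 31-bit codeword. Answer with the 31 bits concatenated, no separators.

s1 (pos 1,3,5,7,9,11,13,15,17,19,21,23,25,27,29,31): 0⊕0⊕1⊕0⊕1⊕0⊕1⊕1⊕1⊕0⊕0⊕0⊕0⊕1⊕0⊕1 = 1
s2 (pos 2,3,6,7,10,11,14,15,18,19,22,23,26,27,30,31): 0⊕0⊕1⊕0⊕1⊕0⊕0⊕1⊕1⊕0⊕0⊕0⊕0⊕1⊕1⊕1 = 1
s4 (pos 4,5,6,7,12,13,14,15,20,21,22,23,28,29,30,31): 1⊕1⊕1⊕0⊕1⊕1⊕0⊕1⊕0⊕0⊕0⊕0⊕1⊕0⊕1⊕1 = 1
s8 (pos 8,9,10,11,12,13,14,15,24,25,26,27,28,29,30,31): 1⊕1⊕1⊕0⊕1⊕1⊕0⊕1⊕1⊕0⊕0⊕1⊕1⊕0⊕1⊕1 = 1
s16 (pos 16,17,18,19,20,21,22,23,24,25,26,27,28,29,30,31): 1⊕1⊕1⊕0⊕0⊕0⊕0⊕0⊕1⊕0⊕0⊕1⊕1⊕0⊕1⊕1 = 0
Syndrome s16…s1 = 01111 → error at position 15.
Flip position 15: 0001110111011011110000010011011 → 0001110111011001110000010011011

0001110111011001110000010011011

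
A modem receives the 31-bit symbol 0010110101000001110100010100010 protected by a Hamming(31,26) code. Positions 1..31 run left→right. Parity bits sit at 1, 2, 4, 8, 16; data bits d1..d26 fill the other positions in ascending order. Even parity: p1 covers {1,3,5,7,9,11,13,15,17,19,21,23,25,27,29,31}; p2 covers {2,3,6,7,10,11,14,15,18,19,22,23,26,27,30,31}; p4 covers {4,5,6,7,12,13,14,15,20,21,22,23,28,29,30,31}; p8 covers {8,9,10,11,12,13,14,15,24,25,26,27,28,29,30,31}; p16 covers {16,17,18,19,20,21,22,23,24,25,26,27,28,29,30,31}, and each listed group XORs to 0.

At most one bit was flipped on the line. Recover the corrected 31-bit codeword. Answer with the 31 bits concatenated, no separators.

0010110101000001110100011100010

s1 (pos 1,3,5,7,9,11,13,15,17,19,21,23,25,27,29,31): 0⊕1⊕1⊕0⊕0⊕0⊕0⊕0⊕1⊕0⊕0⊕0⊕0⊕0⊕0⊕0 = 1
s2 (pos 2,3,6,7,10,11,14,15,18,19,22,23,26,27,30,31): 0⊕1⊕1⊕0⊕1⊕0⊕0⊕0⊕1⊕0⊕0⊕0⊕1⊕0⊕1⊕0 = 0
s4 (pos 4,5,6,7,12,13,14,15,20,21,22,23,28,29,30,31): 0⊕1⊕1⊕0⊕0⊕0⊕0⊕0⊕1⊕0⊕0⊕0⊕0⊕0⊕1⊕0 = 0
s8 (pos 8,9,10,11,12,13,14,15,24,25,26,27,28,29,30,31): 1⊕0⊕1⊕0⊕0⊕0⊕0⊕0⊕1⊕0⊕1⊕0⊕0⊕0⊕1⊕0 = 1
s16 (pos 16,17,18,19,20,21,22,23,24,25,26,27,28,29,30,31): 1⊕1⊕1⊕0⊕1⊕0⊕0⊕0⊕1⊕0⊕1⊕0⊕0⊕0⊕1⊕0 = 1
Syndrome s16…s1 = 11001 → error at position 25.
Flip position 25: 0010110101000001110100010100010 → 0010110101000001110100011100010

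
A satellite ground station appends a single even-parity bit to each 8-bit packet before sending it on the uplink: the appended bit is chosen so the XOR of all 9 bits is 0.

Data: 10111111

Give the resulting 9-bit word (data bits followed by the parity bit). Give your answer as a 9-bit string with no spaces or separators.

101111111

XOR of the 8 data bits: 1⊕0⊕1⊕1⊕1⊕1⊕1⊕1 = 1
Parity bit = 1 (so all 9 bits XOR to 0).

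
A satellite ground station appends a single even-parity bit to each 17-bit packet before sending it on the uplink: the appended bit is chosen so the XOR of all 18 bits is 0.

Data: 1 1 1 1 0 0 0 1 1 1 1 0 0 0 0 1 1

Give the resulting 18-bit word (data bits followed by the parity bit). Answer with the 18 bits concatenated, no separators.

XOR of the 17 data bits: 1⊕1⊕1⊕1⊕0⊕0⊕0⊕1⊕1⊕1⊕1⊕0⊕0⊕0⊕0⊕1⊕1 = 0
Parity bit = 0 (so all 18 bits XOR to 0).

111100011110000110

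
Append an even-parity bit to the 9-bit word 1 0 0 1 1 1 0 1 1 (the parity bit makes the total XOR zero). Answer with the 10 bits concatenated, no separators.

1001110110

XOR of the 9 data bits: 1⊕0⊕0⊕1⊕1⊕1⊕0⊕1⊕1 = 0
Parity bit = 0 (so all 10 bits XOR to 0).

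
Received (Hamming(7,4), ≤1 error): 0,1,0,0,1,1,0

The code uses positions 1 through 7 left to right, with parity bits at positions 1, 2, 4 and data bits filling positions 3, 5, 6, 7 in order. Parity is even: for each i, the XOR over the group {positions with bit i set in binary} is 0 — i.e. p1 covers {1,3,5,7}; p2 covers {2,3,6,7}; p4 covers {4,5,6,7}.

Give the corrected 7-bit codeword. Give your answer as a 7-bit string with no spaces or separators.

s1 (pos 1,3,5,7): 0⊕0⊕1⊕0 = 1
s2 (pos 2,3,6,7): 1⊕0⊕1⊕0 = 0
s4 (pos 4,5,6,7): 0⊕1⊕1⊕0 = 0
Syndrome s4…s1 = 001 → error at position 1.
Flip position 1: 0100110 → 1100110

1100110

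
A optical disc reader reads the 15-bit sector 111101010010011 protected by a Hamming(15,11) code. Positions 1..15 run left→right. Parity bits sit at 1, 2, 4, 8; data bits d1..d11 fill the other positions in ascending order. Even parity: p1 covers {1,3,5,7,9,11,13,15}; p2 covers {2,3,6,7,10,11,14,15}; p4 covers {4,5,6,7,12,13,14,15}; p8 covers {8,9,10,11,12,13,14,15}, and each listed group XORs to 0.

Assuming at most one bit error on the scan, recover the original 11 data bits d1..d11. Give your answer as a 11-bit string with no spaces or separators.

s1 (pos 1,3,5,7,9,11,13,15): 1⊕1⊕0⊕0⊕0⊕1⊕0⊕1 = 0
s2 (pos 2,3,6,7,10,11,14,15): 1⊕1⊕1⊕0⊕0⊕1⊕1⊕1 = 0
s4 (pos 4,5,6,7,12,13,14,15): 1⊕0⊕1⊕0⊕0⊕0⊕1⊕1 = 0
s8 (pos 8,9,10,11,12,13,14,15): 1⊕0⊕0⊕1⊕0⊕0⊕1⊕1 = 0
Syndrome s8…s1 = 0000 → no error.
Read data bits from positions 3,5,6,7,9,10,11,12,13,14,15: 10100010011

10100010011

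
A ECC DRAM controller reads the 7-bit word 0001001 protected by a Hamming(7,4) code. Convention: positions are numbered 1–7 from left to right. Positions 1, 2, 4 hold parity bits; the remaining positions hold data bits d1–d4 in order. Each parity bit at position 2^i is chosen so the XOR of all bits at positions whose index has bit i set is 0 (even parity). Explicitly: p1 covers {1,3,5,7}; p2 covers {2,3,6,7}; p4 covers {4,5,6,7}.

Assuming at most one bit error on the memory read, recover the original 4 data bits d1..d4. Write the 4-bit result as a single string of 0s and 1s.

s1 (pos 1,3,5,7): 0⊕0⊕0⊕1 = 1
s2 (pos 2,3,6,7): 0⊕0⊕0⊕1 = 1
s4 (pos 4,5,6,7): 1⊕0⊕0⊕1 = 0
Syndrome s4…s1 = 011 → error at position 3.
Flip position 3: 0001001 → 0011001
Read data bits from positions 3,5,6,7: 1001

1001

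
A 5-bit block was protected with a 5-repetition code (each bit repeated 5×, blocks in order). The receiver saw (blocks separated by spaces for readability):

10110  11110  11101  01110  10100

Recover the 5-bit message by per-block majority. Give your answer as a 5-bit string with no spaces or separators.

Block 1 (10110): 3 ones → 1
Block 2 (11110): 4 ones → 1
Block 3 (11101): 4 ones → 1
Block 4 (01110): 3 ones → 1
Block 5 (10100): 2 ones → 0

11110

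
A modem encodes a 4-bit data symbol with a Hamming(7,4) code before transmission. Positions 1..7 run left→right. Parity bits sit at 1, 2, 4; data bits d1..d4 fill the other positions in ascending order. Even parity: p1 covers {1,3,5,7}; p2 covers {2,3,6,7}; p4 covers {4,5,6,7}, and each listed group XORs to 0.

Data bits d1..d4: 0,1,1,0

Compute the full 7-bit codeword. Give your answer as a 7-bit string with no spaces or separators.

1100110

Place data at non-parity positions: p1 p2 0 p4 1 1 0
p1 (pos 1,3,5,7): XOR of data positions = 0⊕1⊕0 = 1
p2 (pos 2,3,6,7): XOR of data positions = 0⊕1⊕0 = 1
p4 (pos 4,5,6,7): XOR of data positions = 1⊕1⊕0 = 0
Codeword: 1100110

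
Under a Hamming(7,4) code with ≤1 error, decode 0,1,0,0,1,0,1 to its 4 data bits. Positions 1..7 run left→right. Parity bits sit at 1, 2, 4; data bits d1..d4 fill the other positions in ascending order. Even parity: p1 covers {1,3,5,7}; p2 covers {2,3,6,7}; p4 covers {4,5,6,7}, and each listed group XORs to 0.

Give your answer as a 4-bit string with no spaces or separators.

s1 (pos 1,3,5,7): 0⊕0⊕1⊕1 = 0
s2 (pos 2,3,6,7): 1⊕0⊕0⊕1 = 0
s4 (pos 4,5,6,7): 0⊕1⊕0⊕1 = 0
Syndrome s4…s1 = 000 → no error.
Read data bits from positions 3,5,6,7: 0101

0101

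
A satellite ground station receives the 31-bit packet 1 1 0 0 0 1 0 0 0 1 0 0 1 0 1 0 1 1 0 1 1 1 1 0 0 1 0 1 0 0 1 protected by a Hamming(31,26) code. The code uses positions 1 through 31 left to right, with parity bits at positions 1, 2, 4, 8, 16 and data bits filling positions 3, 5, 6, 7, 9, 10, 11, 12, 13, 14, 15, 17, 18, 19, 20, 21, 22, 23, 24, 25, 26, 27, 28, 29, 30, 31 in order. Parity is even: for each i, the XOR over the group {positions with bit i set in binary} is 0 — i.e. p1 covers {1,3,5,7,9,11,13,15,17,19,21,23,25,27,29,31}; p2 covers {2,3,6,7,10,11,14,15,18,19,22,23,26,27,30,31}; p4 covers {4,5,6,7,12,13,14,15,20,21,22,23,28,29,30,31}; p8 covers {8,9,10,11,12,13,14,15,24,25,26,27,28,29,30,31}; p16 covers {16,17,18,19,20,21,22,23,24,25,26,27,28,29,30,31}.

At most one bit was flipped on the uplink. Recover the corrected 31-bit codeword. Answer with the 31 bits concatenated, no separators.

s1 (pos 1,3,5,7,9,11,13,15,17,19,21,23,25,27,29,31): 1⊕0⊕0⊕0⊕0⊕0⊕1⊕1⊕1⊕0⊕1⊕1⊕0⊕0⊕0⊕1 = 1
s2 (pos 2,3,6,7,10,11,14,15,18,19,22,23,26,27,30,31): 1⊕0⊕1⊕0⊕1⊕0⊕0⊕1⊕1⊕0⊕1⊕1⊕1⊕0⊕0⊕1 = 1
s4 (pos 4,5,6,7,12,13,14,15,20,21,22,23,28,29,30,31): 0⊕0⊕1⊕0⊕0⊕1⊕0⊕1⊕1⊕1⊕1⊕1⊕1⊕0⊕0⊕1 = 1
s8 (pos 8,9,10,11,12,13,14,15,24,25,26,27,28,29,30,31): 0⊕0⊕1⊕0⊕0⊕1⊕0⊕1⊕0⊕0⊕1⊕0⊕1⊕0⊕0⊕1 = 0
s16 (pos 16,17,18,19,20,21,22,23,24,25,26,27,28,29,30,31): 0⊕1⊕1⊕0⊕1⊕1⊕1⊕1⊕0⊕0⊕1⊕0⊕1⊕0⊕0⊕1 = 1
Syndrome s16…s1 = 10111 → error at position 23.
Flip position 23: 1100010001001010110111100101001 → 1100010001001010110111000101001

1100010001001010110111000101001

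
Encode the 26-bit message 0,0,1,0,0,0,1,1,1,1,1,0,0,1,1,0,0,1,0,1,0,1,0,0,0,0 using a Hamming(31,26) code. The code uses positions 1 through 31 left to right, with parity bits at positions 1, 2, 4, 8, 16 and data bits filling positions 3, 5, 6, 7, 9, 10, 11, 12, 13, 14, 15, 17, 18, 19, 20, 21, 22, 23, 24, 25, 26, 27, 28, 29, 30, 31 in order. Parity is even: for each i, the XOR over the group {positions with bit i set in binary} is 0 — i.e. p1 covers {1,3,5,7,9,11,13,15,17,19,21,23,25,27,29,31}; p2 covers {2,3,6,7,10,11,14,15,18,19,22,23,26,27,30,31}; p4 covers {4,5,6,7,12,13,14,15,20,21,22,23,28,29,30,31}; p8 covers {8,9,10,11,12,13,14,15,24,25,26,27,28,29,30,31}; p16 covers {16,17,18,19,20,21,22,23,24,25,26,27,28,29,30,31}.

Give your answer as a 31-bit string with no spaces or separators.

Place data at non-parity positions: p1 p2 0 p4 0 1 0 p8 0 0 1 1 1 1 1 p16 0 0 1 1 0 0 1 0 1 0 1 0 0 0 0
p1 (pos 1,3,5,7,9,11,13,15,17,19,21,23,25,27,29,31): XOR of data positions = 0⊕0⊕0⊕0⊕1⊕1⊕1⊕0⊕1⊕0⊕1⊕1⊕1⊕0⊕0 = 1
p2 (pos 2,3,6,7,10,11,14,15,18,19,22,23,26,27,30,31): XOR of data positions = 0⊕1⊕0⊕0⊕1⊕1⊕1⊕0⊕1⊕0⊕1⊕0⊕1⊕0⊕0 = 1
p4 (pos 4,5,6,7,12,13,14,15,20,21,22,23,28,29,30,31): XOR of data positions = 0⊕1⊕0⊕1⊕1⊕1⊕1⊕1⊕0⊕0⊕1⊕0⊕0⊕0⊕0 = 1
p8 (pos 8,9,10,11,12,13,14,15,24,25,26,27,28,29,30,31): XOR of data positions = 0⊕0⊕1⊕1⊕1⊕1⊕1⊕0⊕1⊕0⊕1⊕0⊕0⊕0⊕0 = 1
p16 (pos 16,17,18,19,20,21,22,23,24,25,26,27,28,29,30,31): XOR of data positions = 0⊕0⊕1⊕1⊕0⊕0⊕1⊕0⊕1⊕0⊕1⊕0⊕0⊕0⊕0 = 1
Codeword: 1101010100111111001100101010000

1101010100111111001100101010000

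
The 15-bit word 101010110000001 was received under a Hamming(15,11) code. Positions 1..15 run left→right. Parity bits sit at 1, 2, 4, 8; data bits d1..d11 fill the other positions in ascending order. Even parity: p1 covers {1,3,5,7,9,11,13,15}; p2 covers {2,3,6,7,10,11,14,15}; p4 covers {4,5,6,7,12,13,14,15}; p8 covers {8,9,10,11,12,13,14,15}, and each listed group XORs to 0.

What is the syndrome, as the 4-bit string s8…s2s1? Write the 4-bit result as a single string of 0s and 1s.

0111

s1 (pos 1,3,5,7,9,11,13,15): 1⊕1⊕1⊕1⊕0⊕0⊕0⊕1 = 1
s2 (pos 2,3,6,7,10,11,14,15): 0⊕1⊕0⊕1⊕0⊕0⊕0⊕1 = 1
s4 (pos 4,5,6,7,12,13,14,15): 0⊕1⊕0⊕1⊕0⊕0⊕0⊕1 = 1
s8 (pos 8,9,10,11,12,13,14,15): 1⊕0⊕0⊕0⊕0⊕0⊕0⊕1 = 0
Syndrome s8…s1 = 0111 → error at position 7.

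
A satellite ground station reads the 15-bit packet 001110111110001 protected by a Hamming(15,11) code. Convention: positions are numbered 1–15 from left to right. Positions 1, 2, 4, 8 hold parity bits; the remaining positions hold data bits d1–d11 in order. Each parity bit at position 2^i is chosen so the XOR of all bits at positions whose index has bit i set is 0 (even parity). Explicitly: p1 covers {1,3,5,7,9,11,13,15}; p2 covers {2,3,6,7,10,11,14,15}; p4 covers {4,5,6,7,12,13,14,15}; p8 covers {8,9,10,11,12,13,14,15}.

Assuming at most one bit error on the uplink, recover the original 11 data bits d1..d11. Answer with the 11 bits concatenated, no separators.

s1 (pos 1,3,5,7,9,11,13,15): 0⊕1⊕1⊕1⊕1⊕1⊕0⊕1 = 0
s2 (pos 2,3,6,7,10,11,14,15): 0⊕1⊕0⊕1⊕1⊕1⊕0⊕1 = 1
s4 (pos 4,5,6,7,12,13,14,15): 1⊕1⊕0⊕1⊕0⊕0⊕0⊕1 = 0
s8 (pos 8,9,10,11,12,13,14,15): 1⊕1⊕1⊕1⊕0⊕0⊕0⊕1 = 1
Syndrome s8…s1 = 1010 → error at position 10.
Flip position 10: 001110111110001 → 001110111010001
Read data bits from positions 3,5,6,7,9,10,11,12,13,14,15: 11011010001

11011010001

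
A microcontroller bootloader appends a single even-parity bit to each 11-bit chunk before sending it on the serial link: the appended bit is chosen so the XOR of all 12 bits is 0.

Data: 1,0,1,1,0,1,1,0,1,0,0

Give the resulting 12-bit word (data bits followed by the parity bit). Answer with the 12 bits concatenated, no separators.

101101101000

XOR of the 11 data bits: 1⊕0⊕1⊕1⊕0⊕1⊕1⊕0⊕1⊕0⊕0 = 0
Parity bit = 0 (so all 12 bits XOR to 0).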